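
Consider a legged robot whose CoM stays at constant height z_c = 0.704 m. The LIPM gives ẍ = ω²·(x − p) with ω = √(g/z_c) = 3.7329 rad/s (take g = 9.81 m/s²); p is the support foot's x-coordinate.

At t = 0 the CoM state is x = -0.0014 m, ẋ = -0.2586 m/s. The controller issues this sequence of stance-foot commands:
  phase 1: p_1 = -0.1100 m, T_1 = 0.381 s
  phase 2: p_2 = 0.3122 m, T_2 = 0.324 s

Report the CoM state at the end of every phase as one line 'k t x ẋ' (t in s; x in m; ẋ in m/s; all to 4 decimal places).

phase 1: p=-0.1100, T=0.381, ωT=1.422235, cosh=2.193776, sinh=1.952601; start (x,ẋ)=(-0.001400, -0.258600) → end (x,ẋ)=(-0.007024, 0.224260)
phase 2: p=0.3122, T=0.324, ωT=1.209460, cosh=1.825016, sinh=1.526657; start (x,ẋ)=(-0.007024, 0.224260) → end (x,ẋ)=(-0.178673, -1.409935)

1 0.3810 -0.0070 0.2243
2 0.7050 -0.1787 -1.4099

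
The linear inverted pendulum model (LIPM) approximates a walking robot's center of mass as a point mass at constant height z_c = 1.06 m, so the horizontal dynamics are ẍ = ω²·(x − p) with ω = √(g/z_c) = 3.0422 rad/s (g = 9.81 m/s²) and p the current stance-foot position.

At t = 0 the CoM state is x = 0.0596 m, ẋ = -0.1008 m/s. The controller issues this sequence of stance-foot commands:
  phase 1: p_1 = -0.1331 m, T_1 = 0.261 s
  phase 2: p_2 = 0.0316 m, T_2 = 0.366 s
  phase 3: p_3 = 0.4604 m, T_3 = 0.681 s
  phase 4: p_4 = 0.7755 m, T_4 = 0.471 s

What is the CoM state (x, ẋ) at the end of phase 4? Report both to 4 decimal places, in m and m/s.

x = 2.4753, ẋ = 5.4410

phase 1: p=-0.1331, T=0.261, ωT=0.794014, cosh=1.332143, sinh=0.880116; start (x,ẋ)=(0.059600, -0.100800) → end (x,ẋ)=(0.094442, 0.381672)
phase 2: p=0.0316, T=0.366, ωT=1.113445, cosh=1.686628, sinh=1.358202; start (x,ẋ)=(0.094442, 0.381672) → end (x,ẋ)=(0.307991, 0.903398)
phase 3: p=0.4604, T=0.681, ωT=2.071738, cosh=4.032288, sinh=3.906322; start (x,ẋ)=(0.307991, 0.903398) → end (x,ẋ)=(1.005845, 1.831558)
phase 4: p=0.7755, T=0.471, ωT=1.432876, cosh=2.214678, sinh=1.976057; start (x,ẋ)=(1.005845, 1.831558) → end (x,ẋ)=(2.475327, 5.441046)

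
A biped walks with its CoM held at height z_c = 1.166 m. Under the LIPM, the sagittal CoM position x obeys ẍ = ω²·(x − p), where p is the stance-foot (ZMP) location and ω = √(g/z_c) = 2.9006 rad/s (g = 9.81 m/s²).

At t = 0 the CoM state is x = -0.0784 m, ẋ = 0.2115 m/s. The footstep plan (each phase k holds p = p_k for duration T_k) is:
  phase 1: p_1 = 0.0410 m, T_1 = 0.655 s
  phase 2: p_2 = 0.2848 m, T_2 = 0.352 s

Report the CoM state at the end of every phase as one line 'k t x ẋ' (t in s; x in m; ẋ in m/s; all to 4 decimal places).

phase 1: p=0.0410, T=0.655, ωT=1.899893, cosh=3.417382, sinh=3.267797; start (x,ẋ)=(-0.078400, 0.211500) → end (x,ẋ)=(-0.128761, -0.408965)
phase 2: p=0.2848, T=0.352, ωT=1.021011, cosh=1.568115, sinh=1.207885; start (x,ẋ)=(-0.128761, -0.408965) → end (x,ẋ)=(-0.534015, -2.090253)

1 0.6550 -0.1288 -0.4090
2 1.0070 -0.5340 -2.0903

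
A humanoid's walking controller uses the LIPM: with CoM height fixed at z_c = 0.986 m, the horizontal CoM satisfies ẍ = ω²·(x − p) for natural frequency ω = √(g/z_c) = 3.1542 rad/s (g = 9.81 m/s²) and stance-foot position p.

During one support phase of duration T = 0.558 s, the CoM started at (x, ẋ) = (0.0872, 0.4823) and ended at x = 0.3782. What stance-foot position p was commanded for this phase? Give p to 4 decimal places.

p = 0.1576

ωT = 3.1542·0.558 = 1.760044; cosh(ωT) = 2.992364, sinh(ωT) = 2.820327
x(T) = p + (x₀−p)·cosh(ωT) + (ẋ₀/ω)·sinh(ωT) ⇒ p·(1 − cosh) = x(T) − x₀·cosh − (ẋ₀/ω)·sinh
numerator   = 0.3782 − (0.0872)·2.992364 − (0.4823/3.1542)·2.820327 = -0.313983
denominator = 1 − 2.992364 = -1.992364
p = -0.313983 / -1.992364 = 0.1576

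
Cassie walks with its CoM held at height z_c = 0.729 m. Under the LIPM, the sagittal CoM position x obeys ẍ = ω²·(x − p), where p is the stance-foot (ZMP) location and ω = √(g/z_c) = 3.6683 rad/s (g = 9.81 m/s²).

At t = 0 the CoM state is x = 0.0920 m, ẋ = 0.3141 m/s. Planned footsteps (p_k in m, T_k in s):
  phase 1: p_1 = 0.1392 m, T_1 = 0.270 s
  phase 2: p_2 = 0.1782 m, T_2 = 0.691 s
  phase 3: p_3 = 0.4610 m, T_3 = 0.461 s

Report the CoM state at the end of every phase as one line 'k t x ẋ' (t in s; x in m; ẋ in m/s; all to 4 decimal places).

phase 1: p=0.1392, T=0.270, ωT=0.990441, cosh=1.531917, sinh=1.160504; start (x,ẋ)=(0.092000, 0.314100) → end (x,ẋ)=(0.166262, 0.280241)
phase 2: p=0.1782, T=0.691, ωT=2.534795, cosh=6.346563, sinh=6.267285; start (x,ẋ)=(0.166262, 0.280241) → end (x,ẋ)=(0.581228, 1.504116)
phase 3: p=0.4610, T=0.461, ωT=1.691086, cosh=2.804845, sinh=2.620526; start (x,ẋ)=(0.581228, 1.504116) → end (x,ẋ)=(1.872717, 5.374549)

1 0.2700 0.1663 0.2802
2 0.9610 0.5812 1.5041
3 1.4220 1.8727 5.3745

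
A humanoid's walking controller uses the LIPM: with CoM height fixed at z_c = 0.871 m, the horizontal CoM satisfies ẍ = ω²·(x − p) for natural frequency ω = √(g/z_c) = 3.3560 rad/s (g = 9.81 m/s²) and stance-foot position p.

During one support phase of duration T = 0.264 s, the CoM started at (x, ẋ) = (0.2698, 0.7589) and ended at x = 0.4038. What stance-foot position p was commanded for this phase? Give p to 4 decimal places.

ωT = 3.3560·0.264 = 0.885984; cosh(ωT) = 1.418839, sinh(ωT) = 1.006531
x(T) = p + (x₀−p)·cosh(ωT) + (ẋ₀/ω)·sinh(ωT) ⇒ p·(1 − cosh) = x(T) − x₀·cosh − (ẋ₀/ω)·sinh
numerator   = 0.4038 − (0.2698)·1.418839 − (0.7589/3.3560)·1.006531 = -0.206612
denominator = 1 − 1.418839 = -0.418839
p = -0.206612 / -0.418839 = 0.4933

p = 0.4933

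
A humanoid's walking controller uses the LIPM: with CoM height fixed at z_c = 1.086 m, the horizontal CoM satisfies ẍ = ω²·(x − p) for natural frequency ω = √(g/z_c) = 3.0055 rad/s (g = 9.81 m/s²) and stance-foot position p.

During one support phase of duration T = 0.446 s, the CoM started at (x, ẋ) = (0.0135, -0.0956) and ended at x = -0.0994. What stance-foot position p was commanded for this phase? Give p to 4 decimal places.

p = 0.0676

ωT = 3.0055·0.446 = 1.340453; cosh(ωT) = 2.041251, sinh(ωT) = 1.779523
x(T) = p + (x₀−p)·cosh(ωT) + (ẋ₀/ω)·sinh(ωT) ⇒ p·(1 − cosh) = x(T) − x₀·cosh − (ẋ₀/ω)·sinh
numerator   = -0.0994 − (0.0135)·2.041251 − (-0.0956/3.0055)·1.779523 = -0.070353
denominator = 1 − 2.041251 = -1.041251
p = -0.070353 / -1.041251 = 0.0676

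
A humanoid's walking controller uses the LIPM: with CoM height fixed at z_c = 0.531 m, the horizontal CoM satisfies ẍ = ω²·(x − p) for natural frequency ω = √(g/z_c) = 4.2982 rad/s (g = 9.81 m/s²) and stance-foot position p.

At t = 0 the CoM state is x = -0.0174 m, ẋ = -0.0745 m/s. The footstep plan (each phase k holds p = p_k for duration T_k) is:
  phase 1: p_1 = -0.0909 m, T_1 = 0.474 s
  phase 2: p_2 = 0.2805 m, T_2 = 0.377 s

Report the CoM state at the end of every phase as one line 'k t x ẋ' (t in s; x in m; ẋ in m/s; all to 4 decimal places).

phase 1: p=-0.0909, T=0.474, ωT=2.037347, cosh=3.900303, sinh=3.769929; start (x,ẋ)=(-0.017400, -0.074500) → end (x,ẋ)=(0.130429, 0.900415)
phase 2: p=0.2805, T=0.377, ωT=1.620421, cosh=2.626518, sinh=2.428702; start (x,ẋ)=(0.130429, 0.900415) → end (x,ẋ)=(0.395115, 0.798353)

1 0.4740 0.1304 0.9004
2 0.8510 0.3951 0.7984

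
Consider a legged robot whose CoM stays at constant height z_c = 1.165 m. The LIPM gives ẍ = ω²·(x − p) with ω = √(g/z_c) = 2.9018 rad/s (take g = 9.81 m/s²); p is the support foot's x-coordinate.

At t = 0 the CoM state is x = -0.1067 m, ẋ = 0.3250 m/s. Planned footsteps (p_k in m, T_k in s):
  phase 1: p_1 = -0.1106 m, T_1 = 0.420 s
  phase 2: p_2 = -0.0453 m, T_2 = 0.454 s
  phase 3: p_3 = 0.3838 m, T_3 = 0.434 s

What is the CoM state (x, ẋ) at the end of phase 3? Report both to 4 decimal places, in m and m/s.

phase 1: p=-0.1106, T=0.420, ωT=1.218756, cosh=1.839287, sinh=1.543690; start (x,ẋ)=(-0.106700, 0.325000) → end (x,ẋ)=(0.069466, 0.615238)
phase 2: p=-0.0453, T=0.454, ωT=1.317417, cosh=2.000796, sinh=1.732970; start (x,ẋ)=(0.069466, 0.615238) → end (x,ẋ)=(0.551746, 1.808091)
phase 3: p=0.3838, T=0.434, ωT=1.259381, cosh=1.903535, sinh=1.619706; start (x,ẋ)=(0.551746, 1.808091) → end (x,ẋ)=(1.712718, 4.231122)

x = 1.7127, ẋ = 4.2311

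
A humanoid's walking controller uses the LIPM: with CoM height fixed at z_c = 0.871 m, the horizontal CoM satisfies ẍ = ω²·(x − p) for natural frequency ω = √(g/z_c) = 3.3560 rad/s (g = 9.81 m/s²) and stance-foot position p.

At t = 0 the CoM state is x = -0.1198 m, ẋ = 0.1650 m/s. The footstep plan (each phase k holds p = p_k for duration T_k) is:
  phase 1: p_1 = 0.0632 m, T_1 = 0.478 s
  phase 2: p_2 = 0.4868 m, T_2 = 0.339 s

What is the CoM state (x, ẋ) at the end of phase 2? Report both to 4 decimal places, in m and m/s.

phase 1: p=0.0632, T=0.478, ωT=1.604168, cosh=2.587388, sinh=2.386331; start (x,ẋ)=(-0.119800, 0.165000) → end (x,ẋ)=(-0.292966, -1.038642)
phase 2: p=0.4868, T=0.339, ωT=1.137684, cosh=1.720048, sinh=1.399487; start (x,ẋ)=(-0.292966, -1.038642) → end (x,ẋ)=(-1.287560, -5.448826)

x = -1.2876, ẋ = -5.4488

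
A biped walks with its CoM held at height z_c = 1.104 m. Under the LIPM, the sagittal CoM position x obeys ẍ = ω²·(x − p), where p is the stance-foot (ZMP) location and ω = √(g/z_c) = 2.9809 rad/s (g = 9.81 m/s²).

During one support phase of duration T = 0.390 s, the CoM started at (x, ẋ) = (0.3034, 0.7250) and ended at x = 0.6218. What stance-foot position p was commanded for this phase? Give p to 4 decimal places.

ωT = 2.9809·0.390 = 1.162551; cosh(ωT) = 1.755384, sinh(ωT) = 1.442697
x(T) = p + (x₀−p)·cosh(ωT) + (ẋ₀/ω)·sinh(ωT) ⇒ p·(1 − cosh) = x(T) − x₀·cosh − (ẋ₀/ω)·sinh
numerator   = 0.6218 − (0.3034)·1.755384 − (0.7250/2.9809)·1.442697 = -0.261669
denominator = 1 − 1.755384 = -0.755384
p = -0.261669 / -0.755384 = 0.3464

p = 0.3464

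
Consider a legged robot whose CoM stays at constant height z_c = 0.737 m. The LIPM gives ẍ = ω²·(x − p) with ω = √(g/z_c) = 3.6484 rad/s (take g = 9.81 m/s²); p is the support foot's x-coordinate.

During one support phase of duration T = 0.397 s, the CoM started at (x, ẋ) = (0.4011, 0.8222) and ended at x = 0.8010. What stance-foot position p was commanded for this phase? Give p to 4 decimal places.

ωT = 3.6484·0.397 = 1.448415; cosh(ωT) = 2.245652, sinh(ωT) = 2.010710
x(T) = p + (x₀−p)·cosh(ωT) + (ẋ₀/ω)·sinh(ωT) ⇒ p·(1 − cosh) = x(T) − x₀·cosh − (ẋ₀/ω)·sinh
numerator   = 0.8010 − (0.4011)·2.245652 − (0.8222/3.6484)·2.010710 = -0.552863
denominator = 1 − 2.245652 = -1.245652
p = -0.552863 / -1.245652 = 0.4438

p = 0.4438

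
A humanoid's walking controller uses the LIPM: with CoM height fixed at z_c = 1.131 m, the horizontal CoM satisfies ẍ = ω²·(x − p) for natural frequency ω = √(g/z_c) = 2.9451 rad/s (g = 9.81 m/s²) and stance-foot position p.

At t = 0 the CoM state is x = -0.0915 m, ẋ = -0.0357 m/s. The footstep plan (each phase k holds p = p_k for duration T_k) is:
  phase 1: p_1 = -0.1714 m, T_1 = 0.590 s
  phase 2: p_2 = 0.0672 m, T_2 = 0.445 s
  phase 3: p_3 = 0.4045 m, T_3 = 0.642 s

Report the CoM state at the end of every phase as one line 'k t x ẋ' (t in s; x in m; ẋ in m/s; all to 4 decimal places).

phase 1: p=-0.1714, T=0.590, ωT=1.737609, cosh=2.929839, sinh=2.753898; start (x,ẋ)=(-0.091500, -0.035700) → end (x,ẋ)=(0.029312, 0.543434)
phase 2: p=0.0672, T=0.445, ωT=1.310569, cosh=1.988976, sinh=1.719309; start (x,ẋ)=(0.029312, 0.543434) → end (x,ẋ)=(0.309091, 0.889029)
phase 3: p=0.4045, T=0.642, ωT=1.890754, cosh=3.387660, sinh=3.236702; start (x,ẋ)=(0.309091, 0.889029) → end (x,ẋ)=(1.058341, 2.102250)

1 0.5900 0.0293 0.5434
2 1.0350 0.3091 0.8890
3 1.6770 1.0583 2.1023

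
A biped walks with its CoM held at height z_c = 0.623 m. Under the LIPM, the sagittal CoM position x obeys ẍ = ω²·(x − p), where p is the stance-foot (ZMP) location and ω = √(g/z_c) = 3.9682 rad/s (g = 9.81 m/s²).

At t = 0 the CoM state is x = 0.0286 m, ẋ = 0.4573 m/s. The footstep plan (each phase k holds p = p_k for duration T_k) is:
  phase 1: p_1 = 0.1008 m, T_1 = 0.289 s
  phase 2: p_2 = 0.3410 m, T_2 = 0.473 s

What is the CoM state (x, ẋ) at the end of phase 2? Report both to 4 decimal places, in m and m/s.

phase 1: p=0.1008, T=0.289, ωT=1.146810, cosh=1.732891, sinh=1.415243; start (x,ẋ)=(0.028600, 0.457300) → end (x,ẋ)=(0.138779, 0.386978)
phase 2: p=0.3410, T=0.473, ωT=1.876959, cosh=3.343329, sinh=3.190274; start (x,ẋ)=(0.138779, 0.386978) → end (x,ẋ)=(-0.023975, -1.266244)

x = -0.0240, ẋ = -1.2662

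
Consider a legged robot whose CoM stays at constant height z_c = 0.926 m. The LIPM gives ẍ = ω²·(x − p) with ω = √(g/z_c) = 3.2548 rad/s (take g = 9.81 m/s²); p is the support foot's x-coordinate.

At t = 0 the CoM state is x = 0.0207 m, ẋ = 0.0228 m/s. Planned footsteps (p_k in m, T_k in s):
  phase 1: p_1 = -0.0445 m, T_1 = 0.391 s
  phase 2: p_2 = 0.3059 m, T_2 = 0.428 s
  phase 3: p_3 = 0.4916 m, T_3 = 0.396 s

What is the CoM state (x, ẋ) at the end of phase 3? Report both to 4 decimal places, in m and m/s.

phase 1: p=-0.0445, T=0.391, ωT=1.272627, cosh=1.925157, sinh=1.645062; start (x,ẋ)=(0.020700, 0.022800) → end (x,ẋ)=(0.092544, 0.392997)
phase 2: p=0.3059, T=0.428, ωT=1.393054, cosh=2.137724, sinh=1.889408; start (x,ẋ)=(0.092544, 0.392997) → end (x,ẋ)=(0.077938, -0.471945)
phase 3: p=0.4916, T=0.396, ωT=1.288901, cosh=1.952185, sinh=1.676611; start (x,ẋ)=(0.077938, -0.471945) → end (x,ẋ)=(-0.559053, -3.178691)

x = -0.5591, ẋ = -3.1787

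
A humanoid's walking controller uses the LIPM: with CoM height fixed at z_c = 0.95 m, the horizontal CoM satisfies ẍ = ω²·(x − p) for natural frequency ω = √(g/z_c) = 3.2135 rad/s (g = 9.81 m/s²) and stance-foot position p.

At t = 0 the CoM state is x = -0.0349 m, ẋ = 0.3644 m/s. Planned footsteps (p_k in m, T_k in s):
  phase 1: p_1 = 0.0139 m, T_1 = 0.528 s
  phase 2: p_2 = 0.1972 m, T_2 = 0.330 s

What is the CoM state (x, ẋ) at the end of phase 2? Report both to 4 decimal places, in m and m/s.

phase 1: p=0.0139, T=0.528, ωT=1.696728, cosh=2.819674, sinh=2.636392; start (x,ẋ)=(-0.034900, 0.364400) → end (x,ẋ)=(0.175258, 0.614053)
phase 2: p=0.1972, T=0.330, ωT=1.060455, cosh=1.616991, sinh=1.270693; start (x,ẋ)=(0.175258, 0.614053) → end (x,ẋ)=(0.404531, 0.903321)

x = 0.4045, ẋ = 0.9033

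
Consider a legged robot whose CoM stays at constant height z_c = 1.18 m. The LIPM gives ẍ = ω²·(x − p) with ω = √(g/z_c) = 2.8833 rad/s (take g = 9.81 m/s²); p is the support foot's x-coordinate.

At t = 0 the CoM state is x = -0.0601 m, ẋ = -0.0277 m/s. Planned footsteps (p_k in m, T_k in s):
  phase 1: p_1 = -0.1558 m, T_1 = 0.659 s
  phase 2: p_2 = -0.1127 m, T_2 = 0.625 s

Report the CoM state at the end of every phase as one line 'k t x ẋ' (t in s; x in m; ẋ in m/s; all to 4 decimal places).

1 0.6590 0.1399 0.8072
2 1.2840 1.4993 4.6608

phase 1: p=-0.1558, T=0.659, ωT=1.900095, cosh=3.418041, sinh=3.268487; start (x,ẋ)=(-0.060100, -0.027700) → end (x,ẋ)=(0.139906, 0.807200)
phase 2: p=-0.1127, T=0.625, ωT=1.802063, cosh=3.113548, sinh=2.948590; start (x,ẋ)=(0.139906, 0.807200) → end (x,ẋ)=(1.499279, 4.660828)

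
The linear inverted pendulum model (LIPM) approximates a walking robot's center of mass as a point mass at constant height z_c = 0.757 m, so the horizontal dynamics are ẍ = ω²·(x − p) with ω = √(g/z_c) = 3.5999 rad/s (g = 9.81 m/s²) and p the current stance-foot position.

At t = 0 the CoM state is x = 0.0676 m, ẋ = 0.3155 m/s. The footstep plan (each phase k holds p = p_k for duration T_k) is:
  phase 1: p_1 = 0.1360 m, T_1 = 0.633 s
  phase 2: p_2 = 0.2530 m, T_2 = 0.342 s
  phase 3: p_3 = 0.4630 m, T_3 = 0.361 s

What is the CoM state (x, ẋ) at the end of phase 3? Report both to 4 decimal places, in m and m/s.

x = 0.4892, ẋ = 0.3385

phase 1: p=0.1360, T=0.633, ωT=2.278737, cosh=4.933375, sinh=4.830962; start (x,ẋ)=(0.067600, 0.315500) → end (x,ẋ)=(0.221949, 0.366937)
phase 2: p=0.2530, T=0.342, ωT=1.231166, cosh=1.858586, sinh=1.566634; start (x,ẋ)=(0.221949, 0.366937) → end (x,ẋ)=(0.354976, 0.506865)
phase 3: p=0.4630, T=0.361, ωT=1.299564, cosh=1.970174, sinh=1.697523; start (x,ẋ)=(0.354976, 0.506865) → end (x,ẋ)=(0.489184, 0.338485)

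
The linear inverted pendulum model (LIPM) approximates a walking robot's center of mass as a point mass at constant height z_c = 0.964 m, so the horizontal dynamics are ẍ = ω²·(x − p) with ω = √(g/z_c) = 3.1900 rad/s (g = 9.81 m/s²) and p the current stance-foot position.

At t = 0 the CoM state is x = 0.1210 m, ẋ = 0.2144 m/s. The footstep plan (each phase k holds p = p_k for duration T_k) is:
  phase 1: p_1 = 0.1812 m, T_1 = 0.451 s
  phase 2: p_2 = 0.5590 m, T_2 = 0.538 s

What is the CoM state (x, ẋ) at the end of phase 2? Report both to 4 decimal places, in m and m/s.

phase 1: p=0.1812, T=0.451, ωT=1.438690, cosh=2.226204, sinh=1.988966; start (x,ẋ)=(0.121000, 0.214400) → end (x,ẋ)=(0.180861, 0.095341)
phase 2: p=0.5590, T=0.538, ωT=1.716220, cosh=2.871602, sinh=2.691857; start (x,ẋ)=(0.180861, 0.095341) → end (x,ẋ)=(-0.446412, -2.973307)

x = -0.4464, ẋ = -2.9733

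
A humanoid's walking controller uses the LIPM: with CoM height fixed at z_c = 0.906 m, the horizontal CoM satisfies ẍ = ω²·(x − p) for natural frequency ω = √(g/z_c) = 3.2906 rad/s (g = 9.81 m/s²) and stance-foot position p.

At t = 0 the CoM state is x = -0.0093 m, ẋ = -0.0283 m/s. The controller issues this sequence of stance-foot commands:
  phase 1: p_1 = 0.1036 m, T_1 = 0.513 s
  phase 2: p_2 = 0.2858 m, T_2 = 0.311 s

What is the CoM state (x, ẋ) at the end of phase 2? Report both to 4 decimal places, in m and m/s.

phase 1: p=0.1036, T=0.513, ωT=1.688078, cosh=2.796974, sinh=2.612099; start (x,ẋ)=(-0.009300, -0.028300) → end (x,ẋ)=(-0.234643, -1.049572)
phase 2: p=0.2858, T=0.311, ωT=1.023377, cosh=1.570977, sinh=1.211598; start (x,ẋ)=(-0.234643, -1.049572) → end (x,ẋ)=(-0.918256, -3.723799)

x = -0.9183, ẋ = -3.7238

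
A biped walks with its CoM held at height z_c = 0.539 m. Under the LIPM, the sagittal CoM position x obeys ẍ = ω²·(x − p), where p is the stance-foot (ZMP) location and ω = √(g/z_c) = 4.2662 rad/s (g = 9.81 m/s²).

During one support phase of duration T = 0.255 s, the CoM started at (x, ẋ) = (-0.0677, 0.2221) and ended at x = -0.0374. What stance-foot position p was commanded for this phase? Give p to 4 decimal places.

ωT = 4.2662·0.255 = 1.087881; cosh(ωT) = 1.652454, sinh(ωT) = 1.315524
x(T) = p + (x₀−p)·cosh(ωT) + (ẋ₀/ω)·sinh(ωT) ⇒ p·(1 − cosh) = x(T) − x₀·cosh − (ẋ₀/ω)·sinh
numerator   = -0.0374 − (-0.0677)·1.652454 − (0.2221/4.2662)·1.315524 = 0.005984
denominator = 1 − 1.652454 = -0.652454
p = 0.005984 / -0.652454 = -0.0092

p = -0.0092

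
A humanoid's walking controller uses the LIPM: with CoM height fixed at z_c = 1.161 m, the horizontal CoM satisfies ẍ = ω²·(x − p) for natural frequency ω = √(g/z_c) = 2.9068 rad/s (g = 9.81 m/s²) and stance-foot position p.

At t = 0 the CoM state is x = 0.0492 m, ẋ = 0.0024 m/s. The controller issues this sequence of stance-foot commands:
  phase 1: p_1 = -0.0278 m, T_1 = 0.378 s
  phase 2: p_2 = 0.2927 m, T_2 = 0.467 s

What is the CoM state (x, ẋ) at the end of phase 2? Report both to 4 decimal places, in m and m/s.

x = 0.0857, ẋ = -0.3810

phase 1: p=-0.0278, T=0.378, ωT=1.098770, cosh=1.666878, sinh=1.333597; start (x,ẋ)=(0.049200, 0.002400) → end (x,ẋ)=(0.101651, 0.302491)
phase 2: p=0.2927, T=0.467, ωT=1.357476, cosh=2.071840, sinh=1.814530; start (x,ẋ)=(0.101651, 0.302491) → end (x,ẋ)=(0.085702, -0.380973)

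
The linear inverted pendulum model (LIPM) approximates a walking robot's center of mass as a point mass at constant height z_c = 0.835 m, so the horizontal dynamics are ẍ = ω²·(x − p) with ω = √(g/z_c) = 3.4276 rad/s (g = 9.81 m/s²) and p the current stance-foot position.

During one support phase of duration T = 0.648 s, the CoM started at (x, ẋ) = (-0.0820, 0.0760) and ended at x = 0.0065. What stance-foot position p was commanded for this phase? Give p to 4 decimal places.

p = -0.0786

ωT = 3.4276·0.648 = 2.221085; cosh(ωT) = 4.662908, sinh(ωT) = 4.554417
x(T) = p + (x₀−p)·cosh(ωT) + (ẋ₀/ω)·sinh(ωT) ⇒ p·(1 − cosh) = x(T) − x₀·cosh − (ẋ₀/ω)·sinh
numerator   = 0.0065 − (-0.0820)·4.662908 − (0.0760/3.4276)·4.554417 = 0.287874
denominator = 1 − 4.662908 = -3.662908
p = 0.287874 / -3.662908 = -0.0786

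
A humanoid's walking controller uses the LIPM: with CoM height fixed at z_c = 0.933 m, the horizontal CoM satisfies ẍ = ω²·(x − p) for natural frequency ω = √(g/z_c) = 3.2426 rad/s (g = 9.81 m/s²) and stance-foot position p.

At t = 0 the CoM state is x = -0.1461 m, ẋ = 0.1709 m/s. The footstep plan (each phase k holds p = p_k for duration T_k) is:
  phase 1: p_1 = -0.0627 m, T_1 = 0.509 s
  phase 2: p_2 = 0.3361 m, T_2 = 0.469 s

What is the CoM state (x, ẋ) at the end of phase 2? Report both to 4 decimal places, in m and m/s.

x = -0.9886, ẋ = -3.9943

phase 1: p=-0.0627, T=0.509, ωT=1.650483, cosh=2.700727, sinh=2.508770; start (x,ẋ)=(-0.146100, 0.170900) → end (x,ẋ)=(-0.155717, -0.216900)
phase 2: p=0.3361, T=0.469, ωT=1.520779, cosh=2.397166, sinh=2.178624; start (x,ẋ)=(-0.155717, -0.216900) → end (x,ẋ)=(-0.988596, -3.994339)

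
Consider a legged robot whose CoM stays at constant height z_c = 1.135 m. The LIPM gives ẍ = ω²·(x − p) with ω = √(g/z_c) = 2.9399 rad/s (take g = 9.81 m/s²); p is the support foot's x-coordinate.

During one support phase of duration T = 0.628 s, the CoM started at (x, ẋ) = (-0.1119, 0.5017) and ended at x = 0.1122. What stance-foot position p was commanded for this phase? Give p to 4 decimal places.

ωT = 2.9399·0.628 = 1.846257; cosh(ωT) = 3.246944, sinh(ωT) = 3.089117
x(T) = p + (x₀−p)·cosh(ωT) + (ẋ₀/ω)·sinh(ωT) ⇒ p·(1 − cosh) = x(T) − x₀·cosh − (ẋ₀/ω)·sinh
numerator   = 0.1122 − (-0.1119)·3.246944 − (0.5017/2.9399)·3.089117 = -0.051631
denominator = 1 − 3.246944 = -2.246944
p = -0.051631 / -2.246944 = 0.0230

p = 0.0230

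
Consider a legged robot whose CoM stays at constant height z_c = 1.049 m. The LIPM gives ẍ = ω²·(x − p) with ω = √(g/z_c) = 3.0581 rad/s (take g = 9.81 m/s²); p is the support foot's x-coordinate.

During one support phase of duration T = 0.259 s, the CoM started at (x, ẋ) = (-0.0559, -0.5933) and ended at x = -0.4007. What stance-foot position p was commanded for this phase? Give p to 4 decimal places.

p = 0.4724

ωT = 3.0581·0.259 = 0.792048; cosh(ωT) = 1.330415, sinh(ωT) = 0.877499
x(T) = p + (x₀−p)·cosh(ωT) + (ẋ₀/ω)·sinh(ωT) ⇒ p·(1 − cosh) = x(T) − x₀·cosh − (ẋ₀/ω)·sinh
numerator   = -0.4007 − (-0.0559)·1.330415 − (-0.5933/3.0581)·0.877499 = -0.156087
denominator = 1 − 1.330415 = -0.330415
p = -0.156087 / -0.330415 = 0.4724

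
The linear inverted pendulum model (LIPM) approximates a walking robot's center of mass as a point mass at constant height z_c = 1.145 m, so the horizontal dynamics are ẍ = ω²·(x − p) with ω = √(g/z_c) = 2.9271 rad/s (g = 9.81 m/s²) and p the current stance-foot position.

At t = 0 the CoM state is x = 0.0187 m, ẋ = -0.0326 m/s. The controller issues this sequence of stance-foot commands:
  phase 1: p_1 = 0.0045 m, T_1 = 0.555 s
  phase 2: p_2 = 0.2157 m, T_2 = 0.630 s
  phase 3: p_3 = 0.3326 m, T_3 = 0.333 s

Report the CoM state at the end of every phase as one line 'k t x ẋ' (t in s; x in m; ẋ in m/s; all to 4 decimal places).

1 0.5550 0.0148 0.0154
2 1.1850 -0.4191 -1.7626
3 1.5180 -1.4898 -5.1692

phase 1: p=0.0045, T=0.555, ωT=1.624540, cosh=2.636544, sinh=2.439542; start (x,ẋ)=(0.018700, -0.032600) → end (x,ẋ)=(0.014769, 0.015448)
phase 2: p=0.2157, T=0.630, ωT=1.844073, cosh=3.240204, sinh=3.082032; start (x,ẋ)=(0.014769, 0.015448) → end (x,ẋ)=(-0.419092, -1.762628)
phase 3: p=0.3326, T=0.333, ωT=0.974724, cosh=1.513866, sinh=1.136570; start (x,ẋ)=(-0.419092, -1.762628) → end (x,ẋ)=(-1.489776, -5.169153)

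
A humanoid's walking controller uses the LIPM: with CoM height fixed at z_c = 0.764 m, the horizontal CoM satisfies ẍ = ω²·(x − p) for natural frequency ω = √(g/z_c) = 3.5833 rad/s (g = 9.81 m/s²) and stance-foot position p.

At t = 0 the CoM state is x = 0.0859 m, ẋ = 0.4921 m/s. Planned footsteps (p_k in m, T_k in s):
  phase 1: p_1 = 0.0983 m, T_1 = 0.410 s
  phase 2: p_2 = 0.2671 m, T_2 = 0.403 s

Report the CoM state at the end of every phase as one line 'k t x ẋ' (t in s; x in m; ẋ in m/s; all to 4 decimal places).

phase 1: p=0.0983, T=0.410, ωT=1.469153, cosh=2.287837, sinh=2.057716; start (x,ẋ)=(0.085900, 0.492100) → end (x,ẋ)=(0.352520, 1.034414)
phase 2: p=0.2671, T=0.403, ωT=1.444070, cosh=2.236937, sinh=2.000972; start (x,ẋ)=(0.352520, 1.034414) → end (x,ẋ)=(1.035813, 2.926388)

1 0.4100 0.3525 1.0344
2 0.8130 1.0358 2.9264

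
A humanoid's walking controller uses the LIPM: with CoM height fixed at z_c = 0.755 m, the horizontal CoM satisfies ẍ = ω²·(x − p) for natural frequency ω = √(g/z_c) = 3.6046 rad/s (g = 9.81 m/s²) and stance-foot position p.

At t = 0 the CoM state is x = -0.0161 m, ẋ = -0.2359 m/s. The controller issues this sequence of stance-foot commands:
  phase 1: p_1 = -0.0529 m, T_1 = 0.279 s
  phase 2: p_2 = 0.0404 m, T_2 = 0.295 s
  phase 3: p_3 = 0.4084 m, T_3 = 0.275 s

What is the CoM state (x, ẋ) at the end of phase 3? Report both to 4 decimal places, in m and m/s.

x = -0.8289, ẋ = -3.9418

phase 1: p=-0.0529, T=0.279, ωT=1.005683, cosh=1.549785, sinh=1.183990; start (x,ẋ)=(-0.016100, -0.235900) → end (x,ẋ)=(-0.073353, -0.208539)
phase 2: p=0.0404, T=0.295, ωT=1.063357, cosh=1.620686, sinh=1.275391; start (x,ẋ)=(-0.073353, -0.208539) → end (x,ẋ)=(-0.217744, -0.860930)
phase 3: p=0.4084, T=0.275, ωT=0.991265, cosh=1.532874, sinh=1.161767; start (x,ẋ)=(-0.217744, -0.860930) → end (x,ẋ)=(-0.828879, -3.941804)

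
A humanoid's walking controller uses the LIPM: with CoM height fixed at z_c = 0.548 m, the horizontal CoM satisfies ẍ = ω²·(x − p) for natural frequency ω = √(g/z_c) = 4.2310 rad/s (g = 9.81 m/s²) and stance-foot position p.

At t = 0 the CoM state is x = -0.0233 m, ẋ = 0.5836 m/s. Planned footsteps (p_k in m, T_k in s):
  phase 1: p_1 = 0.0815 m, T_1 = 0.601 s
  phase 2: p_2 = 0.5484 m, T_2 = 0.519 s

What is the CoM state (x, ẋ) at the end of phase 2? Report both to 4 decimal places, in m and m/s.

x = 0.3165, ẋ = -0.7522

phase 1: p=0.0815, T=0.601, ωT=2.542831, cosh=6.397131, sinh=6.318487; start (x,ẋ)=(-0.023300, 0.583600) → end (x,ẋ)=(0.282617, 0.931693)
phase 2: p=0.5484, T=0.519, ωT=2.195889, cosh=4.549624, sinh=4.438364; start (x,ẋ)=(0.282617, 0.931693) → end (x,ẋ)=(0.316542, -0.752217)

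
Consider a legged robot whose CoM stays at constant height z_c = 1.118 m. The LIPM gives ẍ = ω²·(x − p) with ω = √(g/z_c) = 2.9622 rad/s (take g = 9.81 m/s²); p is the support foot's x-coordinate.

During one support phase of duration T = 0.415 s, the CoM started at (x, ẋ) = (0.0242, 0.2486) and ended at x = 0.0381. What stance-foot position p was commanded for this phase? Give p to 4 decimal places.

ωT = 2.9622·0.415 = 1.229313; cosh(ωT) = 1.855687, sinh(ωT) = 1.563193
x(T) = p + (x₀−p)·cosh(ωT) + (ẋ₀/ω)·sinh(ωT) ⇒ p·(1 − cosh) = x(T) − x₀·cosh − (ẋ₀/ω)·sinh
numerator   = 0.0381 − (0.0242)·1.855687 − (0.2486/2.9622)·1.563193 = -0.137997
denominator = 1 − 1.855687 = -0.855687
p = -0.137997 / -0.855687 = 0.1613

p = 0.1613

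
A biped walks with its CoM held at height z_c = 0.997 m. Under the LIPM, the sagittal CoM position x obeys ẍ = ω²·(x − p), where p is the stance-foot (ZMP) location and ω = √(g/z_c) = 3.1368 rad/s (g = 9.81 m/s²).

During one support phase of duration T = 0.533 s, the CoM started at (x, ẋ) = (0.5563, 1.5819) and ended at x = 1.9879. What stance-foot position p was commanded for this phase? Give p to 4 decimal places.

ωT = 3.1368·0.533 = 1.671914; cosh(ωT) = 2.755117, sinh(ωT) = 2.567230
x(T) = p + (x₀−p)·cosh(ωT) + (ẋ₀/ω)·sinh(ωT) ⇒ p·(1 − cosh) = x(T) − x₀·cosh − (ẋ₀/ω)·sinh
numerator   = 1.9879 − (0.5563)·2.755117 − (1.5819/3.1368)·2.567230 = -0.839435
denominator = 1 − 2.755117 = -1.755117
p = -0.839435 / -1.755117 = 0.4783

p = 0.4783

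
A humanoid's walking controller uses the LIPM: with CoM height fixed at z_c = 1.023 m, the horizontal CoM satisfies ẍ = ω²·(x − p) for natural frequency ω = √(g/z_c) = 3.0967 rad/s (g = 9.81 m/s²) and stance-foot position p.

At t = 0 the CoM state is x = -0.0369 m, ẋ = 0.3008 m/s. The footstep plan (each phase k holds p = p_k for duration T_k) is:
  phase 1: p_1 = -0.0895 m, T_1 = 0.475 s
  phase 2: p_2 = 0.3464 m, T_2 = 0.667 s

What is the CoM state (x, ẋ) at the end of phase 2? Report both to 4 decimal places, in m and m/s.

phase 1: p=-0.0895, T=0.475, ωT=1.470932, cosh=2.291502, sinh=2.061791; start (x,ẋ)=(-0.036900, 0.300800) → end (x,ẋ)=(0.231306, 1.025121)
phase 2: p=0.3464, T=0.667, ωT=2.065499, cosh=4.007994, sinh=3.881239; start (x,ẋ)=(0.231306, 1.025121) → end (x,ẋ)=(1.169938, 2.725367)

x = 1.1699, ẋ = 2.7254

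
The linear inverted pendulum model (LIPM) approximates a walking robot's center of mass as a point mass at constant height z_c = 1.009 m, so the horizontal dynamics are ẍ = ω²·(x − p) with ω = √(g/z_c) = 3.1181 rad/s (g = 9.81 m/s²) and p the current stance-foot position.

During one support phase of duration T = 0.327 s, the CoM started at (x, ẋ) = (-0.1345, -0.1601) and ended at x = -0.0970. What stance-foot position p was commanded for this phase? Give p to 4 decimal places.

ωT = 3.1181·0.327 = 1.019619; cosh(ωT) = 1.566435, sinh(ωT) = 1.205703
x(T) = p + (x₀−p)·cosh(ωT) + (ẋ₀/ω)·sinh(ωT) ⇒ p·(1 − cosh) = x(T) − x₀·cosh − (ẋ₀/ω)·sinh
numerator   = -0.0970 − (-0.1345)·1.566435 − (-0.1601/3.1181)·1.205703 = 0.175593
denominator = 1 − 1.566435 = -0.566435
p = 0.175593 / -0.566435 = -0.3100

p = -0.3100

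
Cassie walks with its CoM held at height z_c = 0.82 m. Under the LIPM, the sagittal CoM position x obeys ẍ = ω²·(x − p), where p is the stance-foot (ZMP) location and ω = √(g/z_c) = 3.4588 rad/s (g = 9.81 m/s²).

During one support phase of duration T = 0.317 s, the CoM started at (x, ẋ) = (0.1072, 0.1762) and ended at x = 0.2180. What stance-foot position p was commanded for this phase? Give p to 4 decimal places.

ωT = 3.4588·0.317 = 1.096440; cosh(ωT) = 1.663774, sinh(ωT) = 1.329715
x(T) = p + (x₀−p)·cosh(ωT) + (ẋ₀/ω)·sinh(ωT) ⇒ p·(1 − cosh) = x(T) − x₀·cosh − (ẋ₀/ω)·sinh
numerator   = 0.2180 − (0.1072)·1.663774 − (0.1762/3.4588)·1.329715 = -0.028096
denominator = 1 − 1.663774 = -0.663774
p = -0.028096 / -0.663774 = 0.0423

p = 0.0423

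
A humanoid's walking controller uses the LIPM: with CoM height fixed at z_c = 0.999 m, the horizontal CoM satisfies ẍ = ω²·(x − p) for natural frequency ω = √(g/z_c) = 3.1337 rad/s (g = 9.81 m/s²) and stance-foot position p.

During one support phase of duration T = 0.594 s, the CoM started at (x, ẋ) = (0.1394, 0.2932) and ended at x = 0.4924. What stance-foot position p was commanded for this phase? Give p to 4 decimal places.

ωT = 3.1337·0.594 = 1.861418; cosh(ωT) = 3.294151, sinh(ωT) = 3.138699
x(T) = p + (x₀−p)·cosh(ωT) + (ẋ₀/ω)·sinh(ωT) ⇒ p·(1 − cosh) = x(T) − x₀·cosh − (ẋ₀/ω)·sinh
numerator   = 0.4924 − (0.1394)·3.294151 − (0.2932/3.1337)·3.138699 = -0.260472
denominator = 1 − 3.294151 = -2.294151
p = -0.260472 / -2.294151 = 0.1135

p = 0.1135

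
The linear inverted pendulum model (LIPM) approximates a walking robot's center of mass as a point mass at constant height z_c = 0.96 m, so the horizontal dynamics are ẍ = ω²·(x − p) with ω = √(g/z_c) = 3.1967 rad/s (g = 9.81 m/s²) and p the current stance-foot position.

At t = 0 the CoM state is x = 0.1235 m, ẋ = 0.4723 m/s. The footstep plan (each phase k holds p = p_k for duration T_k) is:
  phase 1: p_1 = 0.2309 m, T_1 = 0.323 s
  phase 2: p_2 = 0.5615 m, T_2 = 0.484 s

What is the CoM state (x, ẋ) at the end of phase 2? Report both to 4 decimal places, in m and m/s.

phase 1: p=0.2309, T=0.323, ωT=1.032534, cosh=1.582138, sinh=1.226035; start (x,ẋ)=(0.123500, 0.472300) → end (x,ẋ)=(0.242120, 0.326315)
phase 2: p=0.5615, T=0.484, ωT=1.547203, cosh=2.455576, sinh=2.242734; start (x,ẋ)=(0.242120, 0.326315) → end (x,ẋ)=(0.006174, -1.488453)

x = 0.0062, ẋ = -1.4885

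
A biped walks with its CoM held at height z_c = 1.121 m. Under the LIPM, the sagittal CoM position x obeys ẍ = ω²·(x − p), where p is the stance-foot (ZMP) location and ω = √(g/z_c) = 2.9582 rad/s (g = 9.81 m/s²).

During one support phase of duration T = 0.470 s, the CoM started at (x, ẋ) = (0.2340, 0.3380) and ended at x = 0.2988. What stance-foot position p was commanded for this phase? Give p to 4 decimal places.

ωT = 2.9582·0.470 = 1.390354; cosh(ωT) = 2.132629, sinh(ωT) = 1.883642
x(T) = p + (x₀−p)·cosh(ωT) + (ẋ₀/ω)·sinh(ωT) ⇒ p·(1 − cosh) = x(T) − x₀·cosh − (ẋ₀/ω)·sinh
numerator   = 0.2988 − (0.2340)·2.132629 − (0.3380/2.9582)·1.883642 = -0.415458
denominator = 1 − 2.132629 = -1.132629
p = -0.415458 / -1.132629 = 0.3668

p = 0.3668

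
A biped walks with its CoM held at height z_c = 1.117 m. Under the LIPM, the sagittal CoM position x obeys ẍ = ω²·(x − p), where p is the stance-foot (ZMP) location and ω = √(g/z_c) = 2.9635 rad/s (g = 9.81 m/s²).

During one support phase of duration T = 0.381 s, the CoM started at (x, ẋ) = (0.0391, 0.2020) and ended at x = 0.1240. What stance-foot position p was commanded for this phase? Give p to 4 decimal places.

ωT = 2.9635·0.381 = 1.129093; cosh(ωT) = 1.708089, sinh(ωT) = 1.384763
x(T) = p + (x₀−p)·cosh(ωT) + (ẋ₀/ω)·sinh(ωT) ⇒ p·(1 − cosh) = x(T) − x₀·cosh − (ẋ₀/ω)·sinh
numerator   = 0.1240 − (0.0391)·1.708089 − (0.2020/2.9635)·1.384763 = -0.037175
denominator = 1 − 1.708089 = -0.708089
p = -0.037175 / -0.708089 = 0.0525

p = 0.0525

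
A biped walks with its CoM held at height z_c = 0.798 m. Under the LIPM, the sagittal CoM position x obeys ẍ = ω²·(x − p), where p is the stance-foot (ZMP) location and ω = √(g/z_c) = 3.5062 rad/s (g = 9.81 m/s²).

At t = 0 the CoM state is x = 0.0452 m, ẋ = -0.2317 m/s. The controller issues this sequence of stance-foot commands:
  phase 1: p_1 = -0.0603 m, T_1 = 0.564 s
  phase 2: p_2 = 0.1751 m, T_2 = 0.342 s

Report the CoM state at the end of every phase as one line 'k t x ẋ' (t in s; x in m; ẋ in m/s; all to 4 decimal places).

phase 1: p=-0.0603, T=0.564, ωT=1.977497, cosh=3.681525, sinh=3.543110; start (x,ẋ)=(0.045200, -0.231700) → end (x,ẋ)=(0.093962, 0.457602)
phase 2: p=0.1751, T=0.342, ωT=1.199120, cosh=1.809329, sinh=1.507869; start (x,ẋ)=(0.093962, 0.457602) → end (x,ẋ)=(0.225090, 0.398983)

1 0.5640 0.0940 0.4576
2 0.9060 0.2251 0.3990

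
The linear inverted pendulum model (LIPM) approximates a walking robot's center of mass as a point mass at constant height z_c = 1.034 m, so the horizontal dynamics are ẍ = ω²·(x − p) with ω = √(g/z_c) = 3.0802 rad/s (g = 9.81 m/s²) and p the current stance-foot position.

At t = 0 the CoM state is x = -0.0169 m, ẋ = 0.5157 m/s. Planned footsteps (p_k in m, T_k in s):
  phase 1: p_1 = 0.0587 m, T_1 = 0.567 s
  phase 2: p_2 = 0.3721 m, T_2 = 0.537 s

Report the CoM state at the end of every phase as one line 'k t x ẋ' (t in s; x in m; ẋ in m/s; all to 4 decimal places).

phase 1: p=0.0587, T=0.567, ωT=1.746473, cosh=2.954366, sinh=2.779978; start (x,ẋ)=(-0.016900, 0.515700) → end (x,ẋ)=(0.300786, 0.876212)
phase 2: p=0.3721, T=0.537, ωT=1.654067, cosh=2.709736, sinh=2.518466; start (x,ẋ)=(0.300786, 0.876212) → end (x,ẋ)=(0.895274, 1.821090)

1 0.5670 0.3008 0.8762
2 1.1040 0.8953 1.8211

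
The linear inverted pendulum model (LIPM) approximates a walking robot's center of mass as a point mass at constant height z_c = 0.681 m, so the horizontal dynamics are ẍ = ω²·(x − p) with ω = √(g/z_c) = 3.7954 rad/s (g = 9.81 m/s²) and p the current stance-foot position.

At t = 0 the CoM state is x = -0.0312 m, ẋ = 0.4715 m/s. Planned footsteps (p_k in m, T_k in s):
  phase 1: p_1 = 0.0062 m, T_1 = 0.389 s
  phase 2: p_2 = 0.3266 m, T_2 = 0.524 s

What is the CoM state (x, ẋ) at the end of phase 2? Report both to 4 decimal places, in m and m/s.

x = 0.5201, ẋ = 0.9202

phase 1: p=0.0062, T=0.389, ωT=1.476411, cosh=2.302831, sinh=2.074375; start (x,ẋ)=(-0.031200, 0.471500) → end (x,ẋ)=(0.177772, 0.791332)
phase 2: p=0.3266, T=0.524, ωT=1.988790, cosh=3.721773, sinh=3.584912; start (x,ẋ)=(0.177772, 0.791332) → end (x,ẋ)=(0.520142, 0.920181)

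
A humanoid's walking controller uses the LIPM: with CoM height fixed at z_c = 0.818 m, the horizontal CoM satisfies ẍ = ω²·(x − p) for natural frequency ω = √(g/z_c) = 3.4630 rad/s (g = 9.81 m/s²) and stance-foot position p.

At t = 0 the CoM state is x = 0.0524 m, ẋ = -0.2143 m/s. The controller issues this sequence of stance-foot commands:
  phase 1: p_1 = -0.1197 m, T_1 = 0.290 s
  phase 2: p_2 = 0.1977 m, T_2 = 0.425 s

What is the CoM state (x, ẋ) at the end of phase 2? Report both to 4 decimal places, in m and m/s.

phase 1: p=-0.1197, T=0.290, ωT=1.004270, cosh=1.548113, sinh=1.181801; start (x,ẋ)=(0.052400, -0.214300) → end (x,ẋ)=(0.073597, 0.372572)
phase 2: p=0.1977, T=0.425, ωT=1.471775, cosh=2.293240, sinh=2.063722; start (x,ẋ)=(0.073597, 0.372572) → end (x,ẋ)=(0.135131, -0.032526)

x = 0.1351, ẋ = -0.0325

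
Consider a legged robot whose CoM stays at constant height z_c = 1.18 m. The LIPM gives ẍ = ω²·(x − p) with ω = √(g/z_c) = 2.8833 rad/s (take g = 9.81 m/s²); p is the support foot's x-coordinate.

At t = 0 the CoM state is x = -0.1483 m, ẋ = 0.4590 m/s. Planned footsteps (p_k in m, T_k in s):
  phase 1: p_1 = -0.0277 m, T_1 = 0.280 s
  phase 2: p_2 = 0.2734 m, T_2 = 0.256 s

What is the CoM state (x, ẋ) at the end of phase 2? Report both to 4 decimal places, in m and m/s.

x = -0.0528, ẋ = -0.3537

phase 1: p=-0.0277, T=0.280, ωT=0.807324, cosh=1.343975, sinh=0.897925; start (x,ẋ)=(-0.148300, 0.459000) → end (x,ẋ)=(-0.046840, 0.304653)
phase 2: p=0.2734, T=0.256, ωT=0.738125, cosh=1.285009, sinh=0.807000; start (x,ẋ)=(-0.046840, 0.304653) → end (x,ẋ)=(-0.052843, -0.353661)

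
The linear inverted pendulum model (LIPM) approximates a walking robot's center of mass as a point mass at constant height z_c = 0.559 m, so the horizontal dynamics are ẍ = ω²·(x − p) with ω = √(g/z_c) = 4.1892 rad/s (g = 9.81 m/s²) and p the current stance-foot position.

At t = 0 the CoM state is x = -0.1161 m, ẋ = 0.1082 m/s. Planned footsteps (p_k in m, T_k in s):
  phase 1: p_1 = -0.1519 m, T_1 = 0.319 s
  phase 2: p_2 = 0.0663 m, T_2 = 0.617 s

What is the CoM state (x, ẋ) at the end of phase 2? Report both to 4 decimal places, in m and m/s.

phase 1: p=-0.1519, T=0.319, ωT=1.336355, cosh=2.033975, sinh=1.771173; start (x,ẋ)=(-0.116100, 0.108200) → end (x,ẋ)=(-0.033337, 0.485705)
phase 2: p=0.0663, T=0.617, ωT=2.584736, cosh=6.667605, sinh=6.592189; start (x,ẋ)=(-0.033337, 0.485705) → end (x,ẋ)=(0.166270, 0.486905)

x = 0.1663, ẋ = 0.4869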